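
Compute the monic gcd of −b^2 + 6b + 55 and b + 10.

Repeated division with remainder:
  −b^2 + 6b + 55 = (−b + 16)(b + 10) + (−105)
  b + 10 = (−(1/105)b − 2/21)(−105) + (0)
The last nonzero remainder is the constant −105, so the polynomials are coprime and gcd = 1.

1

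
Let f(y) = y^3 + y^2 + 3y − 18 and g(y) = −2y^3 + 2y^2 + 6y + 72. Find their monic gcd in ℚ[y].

y^2 + 3y + 9

Apply the Euclidean algorithm:
  y^3 + y^2 + 3y − 18 = (−1/2)(−2y^3 + 2y^2 + 6y + 72) + (2y^2 + 6y + 18)
  −2y^3 + 2y^2 + 6y + 72 = (−y + 4)(2y^2 + 6y + 18) + (0)
Last nonzero remainder: 2y^2 + 6y + 18. Dividing through by 2 gives the monic gcd y^2 + 3y + 9.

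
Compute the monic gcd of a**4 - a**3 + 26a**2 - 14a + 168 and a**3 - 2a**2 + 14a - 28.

By polynomial division,
  a**4 - a**3 + 26a**2 - 14a + 168 = (a + 1)(a**3 - 2a**2 + 14a - 28) + (14a**2 + 196)
  a**3 - 2a**2 + 14a - 28 = ((1/14)a - 1/7)(14a**2 + 196) + (0)
Last nonzero remainder: 14a**2 + 196. Dividing through by 14 gives the monic gcd a**2 + 14.

a**2 + 14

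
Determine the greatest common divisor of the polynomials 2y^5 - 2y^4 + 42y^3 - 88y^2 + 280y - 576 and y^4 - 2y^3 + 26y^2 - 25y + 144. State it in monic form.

Apply the Euclidean algorithm:
  2y^5 - 2y^4 + 42y^3 - 88y^2 + 280y - 576 = (2y + 2)(y^4 - 2y^3 + 26y^2 - 25y + 144) + (-6y^3 - 90y^2 + 42y - 864)
  y^4 - 2y^3 + 26y^2 - 25y + 144 = (-(1/6)y + 17/6)(-6y^3 - 90y^2 + 42y - 864) + (288y^2 - 288y + 2592)
  -6y^3 - 90y^2 + 42y - 864 = (-(1/48)y - 1/3)(288y^2 - 288y + 2592) + (0)
Last nonzero remainder: 288y^2 - 288y + 2592. Dividing through by 288 gives the monic gcd y^2 - y + 9.

y^2 - y + 9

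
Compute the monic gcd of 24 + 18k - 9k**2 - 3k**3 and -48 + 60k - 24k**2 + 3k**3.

-2 + k

By polynomial division,
  -3k**3 - 9k**2 + 18k + 24 = (-1)(3k**3 - 24k**2 + 60k - 48) + (-33k**2 + 78k - 24)
  3k**3 - 24k**2 + 60k - 48 = (-(1/11)k + 62/121)(-33k**2 + 78k - 24) + ((2160/121)k - 4320/121)
  -33k**2 + 78k - 24 = (-(1331/720)k + 121/180)((2160/121)k - 4320/121) + (0)
Last nonzero remainder: (2160/121)k - 4320/121. Dividing through by 2160/121 gives the monic gcd k - 2.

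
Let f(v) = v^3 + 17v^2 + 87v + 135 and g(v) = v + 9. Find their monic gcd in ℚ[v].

v + 9

Euclidean algorithm in ℚ[v]:
  v^3 + 17v^2 + 87v + 135 = (v^2 + 8v + 15)(v + 9) + (0)
The last nonzero remainder v + 9 is already monic.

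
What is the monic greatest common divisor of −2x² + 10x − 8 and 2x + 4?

1

Repeated division with remainder:
  −2x² + 10x − 8 = (−x + 7)(2x + 4) + (−36)
  2x + 4 = (−(1/18)x − 1/9)(−36) + (0)
The last nonzero remainder is the constant −36, so the polynomials are coprime and gcd = 1.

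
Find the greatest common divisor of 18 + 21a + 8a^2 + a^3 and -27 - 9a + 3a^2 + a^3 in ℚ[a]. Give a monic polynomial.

9 + 6a + a^2

Euclidean algorithm in ℚ[a]:
  a^3 + 8a^2 + 21a + 18 = (a^3 + 3a^2 - 9a - 27) + (5a^2 + 30a + 45)
  a^3 + 3a^2 - 9a - 27 = ((1/5)a - 3/5)(5a^2 + 30a + 45) + (0)
Last nonzero remainder: 5a^2 + 30a + 45. Dividing through by 5 gives the monic gcd a^2 + 6a + 9.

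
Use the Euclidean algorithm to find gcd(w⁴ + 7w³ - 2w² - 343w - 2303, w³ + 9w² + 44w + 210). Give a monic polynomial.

Euclidean algorithm in ℚ[w]:
  w⁴ + 7w³ - 2w² - 343w - 2303 = (w - 2)(w³ + 9w² + 44w + 210) + (-28w² - 465w - 1883)
  w³ + 9w² + 44w + 210 = (-(1/28)w + 213/784)(-28w² - 465w - 1883) + ((80817/784)w + 80817/112)
  -28w² - 465w - 1883 = (-(21952/80817)w - 210896/80817)((80817/784)w + 80817/112) + (0)
Last nonzero remainder: (80817/784)w + 80817/112. Dividing through by 80817/784 gives the monic gcd w + 7.

w + 7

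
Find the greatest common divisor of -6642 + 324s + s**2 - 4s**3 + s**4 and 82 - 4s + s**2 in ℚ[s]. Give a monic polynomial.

82 - 4s + s**2

Euclidean algorithm in ℚ[s]:
  s**4 - 4s**3 + s**2 + 324s - 6642 = (s**2 - 81)(s**2 - 4s + 82) + (0)
The last nonzero remainder s**2 - 4s + 82 is already monic.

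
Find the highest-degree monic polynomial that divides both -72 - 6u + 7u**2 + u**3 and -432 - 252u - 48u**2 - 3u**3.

24 + 10u + u**2

By polynomial division,
  u**3 + 7u**2 - 6u - 72 = (-1/3)(-3u**3 - 48u**2 - 252u - 432) + (-9u**2 - 90u - 216)
  -3u**3 - 48u**2 - 252u - 432 = ((1/3)u + 2)(-9u**2 - 90u - 216) + (0)
Last nonzero remainder: -9u**2 - 90u - 216. Dividing through by -9 gives the monic gcd u**2 + 10u + 24.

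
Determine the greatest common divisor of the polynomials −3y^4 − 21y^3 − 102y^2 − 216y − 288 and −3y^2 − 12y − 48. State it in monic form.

Apply the Euclidean algorithm:
  −3y^4 − 21y^3 − 102y^2 − 216y − 288 = (y^2 + 3y + 6)(−3y^2 − 12y − 48) + (0)
Last nonzero remainder: −3y^2 − 12y − 48. Dividing through by −3 gives the monic gcd y^2 + 4y + 16.

y^2 + 4y + 16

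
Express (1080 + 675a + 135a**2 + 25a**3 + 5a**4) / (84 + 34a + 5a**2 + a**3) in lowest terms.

(360 + 105a + 10a**2 + 5a**3)/(28 + 2a + a**2)

Apply the Euclidean algorithm:
  5a**4 + 25a**3 + 135a**2 + 675a + 1080 = (5a)(a**3 + 5a**2 + 34a + 84) + (-35a**2 + 255a + 1080)
  a**3 + 5a**2 + 34a + 84 = (-(1/35)a - 86/245)(-35a**2 + 255a + 1080) + ((7564/49)a + 22692/49)
  -35a**2 + 255a + 1080 = (-(1715/7564)a + 4410/1891)((7564/49)a + 22692/49) + (0)
Last nonzero remainder: (7564/49)a + 22692/49. Dividing through by 7564/49 gives the monic gcd a + 3.
Cancel a + 3 from numerator and denominator to get the reduced form.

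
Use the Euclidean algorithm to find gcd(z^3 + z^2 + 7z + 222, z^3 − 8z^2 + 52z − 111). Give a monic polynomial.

Euclidean algorithm in ℚ[z]:
  z^3 + z^2 + 7z + 222 = (z^3 − 8z^2 + 52z − 111) + (9z^2 − 45z + 333)
  z^3 − 8z^2 + 52z − 111 = ((1/9)z − 1/3)(9z^2 − 45z + 333) + (0)
Last nonzero remainder: 9z^2 − 45z + 333. Dividing through by 9 gives the monic gcd z^2 − 5z + 37.

z^2 − 5z + 37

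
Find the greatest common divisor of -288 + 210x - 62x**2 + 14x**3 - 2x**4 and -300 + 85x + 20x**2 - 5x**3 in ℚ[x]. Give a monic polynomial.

-3 + x

By polynomial division,
  -2x**4 + 14x**3 - 62x**2 + 210x - 288 = ((2/5)x - 6/5)(-5x**3 + 20x**2 + 85x - 300) + (-72x**2 + 432x - 648)
  -5x**3 + 20x**2 + 85x - 300 = ((5/72)x + 5/36)(-72x**2 + 432x - 648) + (70x - 210)
  -72x**2 + 432x - 648 = (-(36/35)x + 108/35)(70x - 210) + (0)
Last nonzero remainder: 70x - 210. Dividing through by 70 gives the monic gcd x - 3.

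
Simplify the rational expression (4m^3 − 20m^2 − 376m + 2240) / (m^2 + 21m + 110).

Euclidean algorithm in ℚ[m]:
  4m^3 − 20m^2 − 376m + 2240 = (4m − 104)(m^2 + 21m + 110) + (1368m + 13680)
  m^2 + 21m + 110 = ((1/1368)m + 11/1368)(1368m + 13680) + (0)
Last nonzero remainder: 1368m + 13680. Dividing through by 1368 gives the monic gcd m + 10.
Cancel m + 10 from numerator and denominator to get the reduced form.

(4m^2 − 60m + 224)/(m + 11)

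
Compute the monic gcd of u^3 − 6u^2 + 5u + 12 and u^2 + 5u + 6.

1

Repeated division with remainder:
  u^3 − 6u^2 + 5u + 12 = (u − 11)(u^2 + 5u + 6) + (54u + 78)
  u^2 + 5u + 6 = ((1/54)u + 16/243)(54u + 78) + (70/81)
  54u + 78 = ((2187/35)u + 3159/35)(70/81) + (0)
The last nonzero remainder is the constant 70/81, so the polynomials are coprime and gcd = 1.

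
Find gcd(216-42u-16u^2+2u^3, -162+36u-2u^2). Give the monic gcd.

Euclidean algorithm in ℚ[u]:
  2u^3-16u^2-42u+216 = (-u-10)(-2u^2+36u-162) + (156u-1404)
  -2u^2+36u-162 = (-(1/78)u+3/26)(156u-1404) + (0)
Last nonzero remainder: 156u-1404. Dividing through by 156 gives the monic gcd u-9.

-9+u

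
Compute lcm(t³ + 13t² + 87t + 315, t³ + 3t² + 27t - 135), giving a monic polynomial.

Repeated division with remainder:
  t³ + 13t² + 87t + 315 = (t³ + 3t² + 27t - 135) + (10t² + 60t + 450)
  t³ + 3t² + 27t - 135 = ((1/10)t - 3/10)(10t² + 60t + 450) + (0)
Last nonzero remainder: 10t² + 60t + 450. Dividing through by 10 gives the monic gcd t² + 6t + 45.
Then lcm(f, g) = f·g / gcd(f, g); expanding and making the result monic gives the answer.

t⁴ + 10t³ + 48t² + 54t - 945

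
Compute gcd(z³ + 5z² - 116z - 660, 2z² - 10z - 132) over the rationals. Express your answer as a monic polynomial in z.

Euclidean algorithm in ℚ[z]:
  z³ + 5z² - 116z - 660 = ((1/2)z + 5)(2z² - 10z - 132) + (0)
Last nonzero remainder: 2z² - 10z - 132. Dividing through by 2 gives the monic gcd z² - 5z - 66.

z² - 5z - 66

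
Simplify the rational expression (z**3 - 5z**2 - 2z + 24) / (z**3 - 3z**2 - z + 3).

Euclidean algorithm in ℚ[z]:
  z**3 - 5z**2 - 2z + 24 = (z**3 - 3z**2 - z + 3) + (-2z**2 - z + 21)
  z**3 - 3z**2 - z + 3 = (-(1/2)z + 7/4)(-2z**2 - z + 21) + ((45/4)z - 135/4)
  -2z**2 - z + 21 = (-(8/45)z - 28/45)((45/4)z - 135/4) + (0)
Last nonzero remainder: (45/4)z - 135/4. Dividing through by 45/4 gives the monic gcd z - 3.
Cancel z - 3 from numerator and denominator to get the reduced form.

(z**2 - 2z - 8)/(z**2 - 1)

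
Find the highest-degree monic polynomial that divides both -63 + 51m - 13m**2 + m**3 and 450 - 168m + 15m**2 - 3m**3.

-3 + m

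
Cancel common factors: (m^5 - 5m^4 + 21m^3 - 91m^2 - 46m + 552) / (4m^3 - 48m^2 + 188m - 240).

(m^3 + 2m^2 + 23m + 46)/(4m - 20)

Apply the Euclidean algorithm:
  m^5 - 5m^4 + 21m^3 - 91m^2 - 46m + 552 = ((1/4)m^2 + (7/4)m + 29/2)(4m^3 - 48m^2 + 188m - 240) + (336m^2 - 2352m + 4032)
  4m^3 - 48m^2 + 188m - 240 = ((1/84)m - 5/84)(336m^2 - 2352m + 4032) + (0)
Last nonzero remainder: 336m^2 - 2352m + 4032. Dividing through by 336 gives the monic gcd m^2 - 7m + 12.
Cancel m^2 - 7m + 12 from numerator and denominator to get the reduced form.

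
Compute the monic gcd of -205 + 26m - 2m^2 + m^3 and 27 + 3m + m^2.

Euclidean algorithm in ℚ[m]:
  m^3 - 2m^2 + 26m - 205 = (m - 5)(m^2 + 3m + 27) + (14m - 70)
  m^2 + 3m + 27 = ((1/14)m + 4/7)(14m - 70) + (67)
  14m - 70 = ((14/67)m - 70/67)(67) + (0)
The last nonzero remainder is the constant 67, so the polynomials are coprime and gcd = 1.

1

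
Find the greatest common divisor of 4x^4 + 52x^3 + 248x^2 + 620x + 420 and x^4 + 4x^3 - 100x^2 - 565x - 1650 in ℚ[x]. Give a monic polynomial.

x^2 + 5x + 15

Apply the Euclidean algorithm:
  4x^4 + 52x^3 + 248x^2 + 620x + 420 = (4)(x^4 + 4x^3 - 100x^2 - 565x - 1650) + (36x^3 + 648x^2 + 2880x + 7020)
  x^4 + 4x^3 - 100x^2 - 565x - 1650 = ((1/36)x - 7/18)(36x^3 + 648x^2 + 2880x + 7020) + (72x^2 + 360x + 1080)
  36x^3 + 648x^2 + 2880x + 7020 = ((1/2)x + 13/2)(72x^2 + 360x + 1080) + (0)
Last nonzero remainder: 72x^2 + 360x + 1080. Dividing through by 72 gives the monic gcd x^2 + 5x + 15.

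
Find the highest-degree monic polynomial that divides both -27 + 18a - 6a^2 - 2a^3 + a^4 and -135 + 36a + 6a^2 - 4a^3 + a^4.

-9 + a^2

By polynomial division,
  a^4 - 2a^3 - 6a^2 + 18a - 27 = (a^4 - 4a^3 + 6a^2 + 36a - 135) + (2a^3 - 12a^2 - 18a + 108)
  a^4 - 4a^3 + 6a^2 + 36a - 135 = ((1/2)a + 1)(2a^3 - 12a^2 - 18a + 108) + (27a^2 - 243)
  2a^3 - 12a^2 - 18a + 108 = ((2/27)a - 4/9)(27a^2 - 243) + (0)
Last nonzero remainder: 27a^2 - 243. Dividing through by 27 gives the monic gcd a^2 - 9.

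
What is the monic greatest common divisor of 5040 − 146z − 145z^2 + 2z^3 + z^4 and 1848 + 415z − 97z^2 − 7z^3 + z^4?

−56 + z + z^2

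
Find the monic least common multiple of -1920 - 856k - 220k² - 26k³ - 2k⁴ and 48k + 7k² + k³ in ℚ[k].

Euclidean algorithm in ℚ[k]:
  -2k⁴ - 26k³ - 220k² - 856k - 1920 = (-2k - 12)(k³ + 7k² + 48k) + (-40k² - 280k - 1920)
  k³ + 7k² + 48k = (-(1/40)k)(-40k² - 280k - 1920) + (0)
Last nonzero remainder: -40k² - 280k - 1920. Dividing through by -40 gives the monic gcd k² + 7k + 48.
Then lcm(f, g) = f·g / gcd(f, g); expanding and making the result monic gives the answer.

960k + 428k² + 110k³ + 13k⁴ + k⁵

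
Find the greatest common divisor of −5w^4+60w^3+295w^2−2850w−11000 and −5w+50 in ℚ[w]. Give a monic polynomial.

Repeated division with remainder:
  −5w^4+60w^3+295w^2−2850w−11000 = (w^3−2w^2−79w−220)(−5w+50) + (0)
Last nonzero remainder: −5w+50. Dividing through by −5 gives the monic gcd w−10.

w−10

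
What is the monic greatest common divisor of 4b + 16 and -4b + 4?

1

Repeated division with remainder:
  4b + 16 = (-1)(-4b + 4) + (20)
  -4b + 4 = (-(1/5)b + 1/5)(20) + (0)
The last nonzero remainder is the constant 20, so the polynomials are coprime and gcd = 1.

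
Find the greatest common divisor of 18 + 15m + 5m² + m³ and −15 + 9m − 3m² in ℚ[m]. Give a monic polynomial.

By polynomial division,
  m³ + 5m² + 15m + 18 = (−(1/3)m − 8/3)(−3m² + 9m − 15) + (34m − 22)
  −3m² + 9m − 15 = (−(3/34)m + 60/289)(34m − 22) + (−3015/289)
  34m − 22 = (−(9826/3015)m + 6358/3015)(−3015/289) + (0)
The last nonzero remainder is the constant −3015/289, so the polynomials are coprime and gcd = 1.

1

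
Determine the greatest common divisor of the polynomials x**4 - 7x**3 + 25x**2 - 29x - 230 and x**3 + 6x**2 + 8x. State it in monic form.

Repeated division with remainder:
  x**4 - 7x**3 + 25x**2 - 29x - 230 = (x - 13)(x**3 + 6x**2 + 8x) + (95x**2 + 75x - 230)
  x**3 + 6x**2 + 8x = ((1/95)x + 99/1805)(95x**2 + 75x - 230) + ((2277/361)x + 4554/361)
  95x**2 + 75x - 230 = ((34295/2277)x - 1805/99)((2277/361)x + 4554/361) + (0)
Last nonzero remainder: (2277/361)x + 4554/361. Dividing through by 2277/361 gives the monic gcd x + 2.

x + 2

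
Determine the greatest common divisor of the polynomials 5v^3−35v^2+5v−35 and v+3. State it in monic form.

1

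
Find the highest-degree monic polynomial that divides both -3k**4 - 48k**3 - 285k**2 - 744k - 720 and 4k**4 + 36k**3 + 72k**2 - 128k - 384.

Apply the Euclidean algorithm:
  -3k**4 - 48k**3 - 285k**2 - 744k - 720 = (-3/4)(4k**4 + 36k**3 + 72k**2 - 128k - 384) + (-21k**3 - 231k**2 - 840k - 1008)
  4k**4 + 36k**3 + 72k**2 - 128k - 384 = (-(4/21)k + 8/21)(-21k**3 - 231k**2 - 840k - 1008) + (0)
Last nonzero remainder: -21k**3 - 231k**2 - 840k - 1008. Dividing through by -21 gives the monic gcd k**3 + 11k**2 + 40k + 48.

k**3 + 11k**2 + 40k + 48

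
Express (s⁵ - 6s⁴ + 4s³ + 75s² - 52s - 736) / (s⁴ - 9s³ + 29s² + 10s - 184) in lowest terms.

Euclidean algorithm in ℚ[s]:
  s⁵ - 6s⁴ + 4s³ + 75s² - 52s - 736 = (s + 3)(s⁴ - 9s³ + 29s² + 10s - 184) + (2s³ - 22s² + 102s - 184)
  s⁴ - 9s³ + 29s² + 10s - 184 = ((1/2)s + 1)(2s³ - 22s² + 102s - 184) + (0)
Last nonzero remainder: 2s³ - 22s² + 102s - 184. Dividing through by 2 gives the monic gcd s³ - 11s² + 51s - 92.
Cancel s³ - 11s² + 51s - 92 from numerator and denominator to get the reduced form.

(s² + 5s + 8)/(s + 2)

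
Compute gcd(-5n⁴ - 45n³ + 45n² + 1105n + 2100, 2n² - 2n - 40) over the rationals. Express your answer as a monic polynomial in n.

n² - n - 20

Euclidean algorithm in ℚ[n]:
  -5n⁴ - 45n³ + 45n² + 1105n + 2100 = (-(5/2)n² - 25n - 105/2)(2n² - 2n - 40) + (0)
Last nonzero remainder: 2n² - 2n - 40. Dividing through by 2 gives the monic gcd n² - n - 20.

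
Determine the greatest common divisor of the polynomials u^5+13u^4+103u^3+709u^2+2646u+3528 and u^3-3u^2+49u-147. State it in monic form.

Euclidean algorithm in ℚ[u]:
  u^5+13u^4+103u^3+709u^2+2646u+3528 = (u^2+16u+102)(u^3-3u^2+49u-147) + (378u^2+18522)
  u^3-3u^2+49u-147 = ((1/378)u-1/126)(378u^2+18522) + (0)
Last nonzero remainder: 378u^2+18522. Dividing through by 378 gives the monic gcd u^2+49.

u^2+49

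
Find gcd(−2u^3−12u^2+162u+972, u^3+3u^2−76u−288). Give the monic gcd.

u−9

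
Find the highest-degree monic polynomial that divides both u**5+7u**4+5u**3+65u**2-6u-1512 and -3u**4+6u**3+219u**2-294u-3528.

u**2+11u+28

Apply the Euclidean algorithm:
  u**5+7u**4+5u**3+65u**2-6u-1512 = (-(1/3)u-3)(-3u**4+6u**3+219u**2-294u-3528) + (96u**3+624u**2-2064u-12096)
  -3u**4+6u**3+219u**2-294u-3528 = (-(1/32)u+17/64)(96u**3+624u**2-2064u-12096) + (-(45/4)u**2-(495/4)u-315)
  96u**3+624u**2-2064u-12096 = (-(128/15)u+192/5)(-(45/4)u**2-(495/4)u-315) + (0)
Last nonzero remainder: -(45/4)u**2-(495/4)u-315. Dividing through by -45/4 gives the monic gcd u**2+11u+28.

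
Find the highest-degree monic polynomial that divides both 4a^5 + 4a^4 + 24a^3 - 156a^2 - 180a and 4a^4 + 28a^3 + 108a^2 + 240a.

Apply the Euclidean algorithm:
  4a^5 + 4a^4 + 24a^3 - 156a^2 - 180a = (a - 6)(4a^4 + 28a^3 + 108a^2 + 240a) + (84a^3 + 252a^2 + 1260a)
  4a^4 + 28a^3 + 108a^2 + 240a = ((1/21)a + 4/21)(84a^3 + 252a^2 + 1260a) + (0)
Last nonzero remainder: 84a^3 + 252a^2 + 1260a. Dividing through by 84 gives the monic gcd a^3 + 3a^2 + 15a.

a^3 + 3a^2 + 15a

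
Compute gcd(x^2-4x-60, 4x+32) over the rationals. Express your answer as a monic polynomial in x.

1

Apply the Euclidean algorithm:
  x^2-4x-60 = ((1/4)x-3)(4x+32) + (36)
  4x+32 = ((1/9)x+8/9)(36) + (0)
The last nonzero remainder is the constant 36, so the polynomials are coprime and gcd = 1.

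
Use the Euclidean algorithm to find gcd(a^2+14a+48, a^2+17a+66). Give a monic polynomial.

a+6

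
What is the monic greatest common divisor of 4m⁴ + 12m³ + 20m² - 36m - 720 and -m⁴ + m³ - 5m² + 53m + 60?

Euclidean algorithm in ℚ[m]:
  4m⁴ + 12m³ + 20m² - 36m - 720 = (-4)(-m⁴ + m³ - 5m² + 53m + 60) + (16m³ + 176m - 480)
  -m⁴ + m³ - 5m² + 53m + 60 = (-(1/16)m + 1/16)(16m³ + 176m - 480) + (6m² + 12m + 90)
  16m³ + 176m - 480 = ((8/3)m - 16/3)(6m² + 12m + 90) + (0)
Last nonzero remainder: 6m² + 12m + 90. Dividing through by 6 gives the monic gcd m² + 2m + 15.

m² + 2m + 15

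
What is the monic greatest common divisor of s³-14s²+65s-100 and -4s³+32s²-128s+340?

s-5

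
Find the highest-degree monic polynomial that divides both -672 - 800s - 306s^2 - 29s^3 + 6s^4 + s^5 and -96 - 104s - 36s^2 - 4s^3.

24 + 26s + 9s^2 + s^3

Euclidean algorithm in ℚ[s]:
  s^5 + 6s^4 - 29s^3 - 306s^2 - 800s - 672 = (-(1/4)s^2 + (3/4)s + 7)(-4s^3 - 36s^2 - 104s - 96) + (0)
Last nonzero remainder: -4s^3 - 36s^2 - 104s - 96. Dividing through by -4 gives the monic gcd s^3 + 9s^2 + 26s + 24.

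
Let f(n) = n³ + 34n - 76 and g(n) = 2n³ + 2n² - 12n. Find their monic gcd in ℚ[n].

n - 2

Euclidean algorithm in ℚ[n]:
  n³ + 34n - 76 = (1/2)(2n³ + 2n² - 12n) + (-n² + 40n - 76)
  2n³ + 2n² - 12n = (-2n - 82)(-n² + 40n - 76) + (3116n - 6232)
  -n² + 40n - 76 = (-(1/3116)n + 1/82)(3116n - 6232) + (0)
Last nonzero remainder: 3116n - 6232. Dividing through by 3116 gives the monic gcd n - 2.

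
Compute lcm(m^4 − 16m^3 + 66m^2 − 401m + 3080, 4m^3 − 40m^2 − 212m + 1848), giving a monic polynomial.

Euclidean algorithm in ℚ[m]:
  m^4 − 16m^3 + 66m^2 − 401m + 3080 = ((1/4)m − 3/2)(4m^3 − 40m^2 − 212m + 1848) + (59m^2 − 1181m + 5852)
  4m^3 − 40m^2 − 212m + 1848 = ((4/59)m + 2364/3481)(59m^2 − 1181m + 5852) + ((672840/3481)m − 7401240/3481)
  59m^2 − 1181m + 5852 = ((205379/672840)m − 66139/24030)((672840/3481)m − 7401240/3481) + (0)
Last nonzero remainder: (672840/3481)m − 7401240/3481. Dividing through by 672840/3481 gives the monic gcd m − 11.
Then lcm(f, g) = f·g / gcd(f, g); expanding and making the result monic gives the answer.

m^6 − 15m^5 + 8m^4 + 337m^3 − 93m^2 + 19922m − 129360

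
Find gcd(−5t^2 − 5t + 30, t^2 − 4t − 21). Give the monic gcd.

t + 3

By polynomial division,
  −5t^2 − 5t + 30 = (−5)(t^2 − 4t − 21) + (−25t − 75)
  t^2 − 4t − 21 = (−(1/25)t + 7/25)(−25t − 75) + (0)
Last nonzero remainder: −25t − 75. Dividing through by −25 gives the monic gcd t + 3.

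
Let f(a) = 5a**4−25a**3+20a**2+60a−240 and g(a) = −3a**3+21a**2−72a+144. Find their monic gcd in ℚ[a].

a−4

By polynomial division,
  5a**4−25a**3+20a**2+60a−240 = (−(5/3)a−10/3)(−3a**3+21a**2−72a+144) + (−30a**2+60a+240)
  −3a**3+21a**2−72a+144 = ((1/10)a−1/2)(−30a**2+60a+240) + (−66a+264)
  −30a**2+60a+240 = ((5/11)a+10/11)(−66a+264) + (0)
Last nonzero remainder: −66a+264. Dividing through by −66 gives the monic gcd a−4.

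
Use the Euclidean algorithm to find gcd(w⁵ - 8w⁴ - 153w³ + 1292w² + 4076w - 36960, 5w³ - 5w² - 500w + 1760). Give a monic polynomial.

w² + 3w - 88

By polynomial division,
  w⁵ - 8w⁴ - 153w³ + 1292w² + 4076w - 36960 = ((1/5)w² - (7/5)w - 12)(5w³ - 5w² - 500w + 1760) + (180w² + 540w - 15840)
  5w³ - 5w² - 500w + 1760 = ((1/36)w - 1/9)(180w² + 540w - 15840) + (0)
Last nonzero remainder: 180w² + 540w - 15840. Dividing through by 180 gives the monic gcd w² + 3w - 88.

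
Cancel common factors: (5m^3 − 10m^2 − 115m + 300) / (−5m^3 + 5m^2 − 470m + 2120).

(−m^2 − 2m + 15)/(m^2 + 3m + 106)

Euclidean algorithm in ℚ[m]:
  5m^3 − 10m^2 − 115m + 300 = (−1)(−5m^3 + 5m^2 − 470m + 2120) + (−5m^2 − 585m + 2420)
  −5m^3 + 5m^2 − 470m + 2120 = (m − 118)(−5m^2 − 585m + 2420) + (−71920m + 287680)
  −5m^2 − 585m + 2420 = ((1/14384)m + 121/14384)(−71920m + 287680) + (0)
Last nonzero remainder: −71920m + 287680. Dividing through by −71920 gives the monic gcd m − 4.
Cancel m − 4 from numerator and denominator to get the reduced form.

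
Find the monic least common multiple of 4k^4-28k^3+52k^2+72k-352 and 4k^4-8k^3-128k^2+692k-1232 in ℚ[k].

Repeated division with remainder:
  4k^4-28k^3+52k^2+72k-352 = (4k^4-8k^3-128k^2+692k-1232) + (-20k^3+180k^2-620k+880)
  4k^4-8k^3-128k^2+692k-1232 = (-(1/5)k-7/5)(-20k^3+180k^2-620k+880) + (0)
Last nonzero remainder: -20k^3+180k^2-620k+880. Dividing through by -20 gives the monic gcd k^3-9k^2+31k-44.
Then lcm(f, g) = f·g / gcd(f, g); expanding and making the result monic gives the answer.

k^5-36k^3+109k^2+38k-616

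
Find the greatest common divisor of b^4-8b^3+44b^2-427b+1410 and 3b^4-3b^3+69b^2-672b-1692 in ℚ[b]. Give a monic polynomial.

b^3-3b^2+29b-282

Repeated division with remainder:
  b^4-8b^3+44b^2-427b+1410 = (1/3)(3b^4-3b^3+69b^2-672b-1692) + (-7b^3+21b^2-203b+1974)
  3b^4-3b^3+69b^2-672b-1692 = (-(3/7)b-6/7)(-7b^3+21b^2-203b+1974) + (0)
Last nonzero remainder: -7b^3+21b^2-203b+1974. Dividing through by -7 gives the monic gcd b^3-3b^2+29b-282.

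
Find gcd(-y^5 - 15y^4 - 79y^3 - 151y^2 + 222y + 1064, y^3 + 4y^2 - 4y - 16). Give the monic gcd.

y^2 + 2y - 8

By polynomial division,
  -y^5 - 15y^4 - 79y^3 - 151y^2 + 222y + 1064 = (-y^2 - 11y - 39)(y^3 + 4y^2 - 4y - 16) + (-55y^2 - 110y + 440)
  y^3 + 4y^2 - 4y - 16 = (-(1/55)y - 2/55)(-55y^2 - 110y + 440) + (0)
Last nonzero remainder: -55y^2 - 110y + 440. Dividing through by -55 gives the monic gcd y^2 + 2y - 8.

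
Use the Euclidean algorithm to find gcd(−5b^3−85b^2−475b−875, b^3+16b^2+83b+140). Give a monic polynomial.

Euclidean algorithm in ℚ[b]:
  −5b^3−85b^2−475b−875 = (−5)(b^3+16b^2+83b+140) + (−5b^2−60b−175)
  b^3+16b^2+83b+140 = (−(1/5)b−4/5)(−5b^2−60b−175) + (0)
Last nonzero remainder: −5b^2−60b−175. Dividing through by −5 gives the monic gcd b^2+12b+35.

b^2+12b+35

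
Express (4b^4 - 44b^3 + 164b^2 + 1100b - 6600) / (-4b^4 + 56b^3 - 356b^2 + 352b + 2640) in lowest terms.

Repeated division with remainder:
  4b^4 - 44b^3 + 164b^2 + 1100b - 6600 = (-1)(-4b^4 + 56b^3 - 356b^2 + 352b + 2640) + (12b^3 - 192b^2 + 1452b - 3960)
  -4b^4 + 56b^3 - 356b^2 + 352b + 2640 = (-(1/3)b - 2/3)(12b^3 - 192b^2 + 1452b - 3960) + (0)
Last nonzero remainder: 12b^3 - 192b^2 + 1452b - 3960. Dividing through by 12 gives the monic gcd b^3 - 16b^2 + 121b - 330.
Cancel b^3 - 16b^2 + 121b - 330 from numerator and denominator to get the reduced form.

(-b - 5)/(b + 2)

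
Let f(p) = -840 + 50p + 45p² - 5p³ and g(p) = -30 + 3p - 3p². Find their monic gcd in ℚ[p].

Euclidean algorithm in ℚ[p]:
  -5p³ + 45p² + 50p - 840 = ((5/3)p - 40/3)(-3p² + 3p - 30) + (140p - 1240)
  -3p² + 3p - 30 = (-(3/140)p - 33/196)(140p - 1240) + (-11700/49)
  140p - 1240 = (-(343/585)p + 3038/585)(-11700/49) + (0)
The last nonzero remainder is the constant -11700/49, so the polynomials are coprime and gcd = 1.

1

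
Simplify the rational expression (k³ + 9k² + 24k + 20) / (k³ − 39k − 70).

(k + 2)/(k − 7)

Apply the Euclidean algorithm:
  k³ + 9k² + 24k + 20 = (k³ − 39k − 70) + (9k² + 63k + 90)
  k³ − 39k − 70 = ((1/9)k − 7/9)(9k² + 63k + 90) + (0)
Last nonzero remainder: 9k² + 63k + 90. Dividing through by 9 gives the monic gcd k² + 7k + 10.
Cancel k² + 7k + 10 from numerator and denominator to get the reduced form.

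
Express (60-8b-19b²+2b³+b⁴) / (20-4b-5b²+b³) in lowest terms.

(-15+2b+b²)/(-5+b)

Repeated division with remainder:
  b⁴+2b³-19b²-8b+60 = (b+7)(b³-5b²-4b+20) + (20b²-80)
  b³-5b²-4b+20 = ((1/20)b-1/4)(20b²-80) + (0)
Last nonzero remainder: 20b²-80. Dividing through by 20 gives the monic gcd b²-4.
Cancel b²-4 from numerator and denominator to get the reduced form.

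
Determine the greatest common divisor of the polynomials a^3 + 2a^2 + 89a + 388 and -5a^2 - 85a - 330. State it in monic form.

1

Euclidean algorithm in ℚ[a]:
  a^3 + 2a^2 + 89a + 388 = (-(1/5)a + 3)(-5a^2 - 85a - 330) + (278a + 1378)
  -5a^2 - 85a - 330 = (-(5/278)a - 4185/19321)(278a + 1378) + (-609000/19321)
  278a + 1378 = (-(2685619/304500)a - 13312169/304500)(-609000/19321) + (0)
The last nonzero remainder is the constant -609000/19321, so the polynomials are coprime and gcd = 1.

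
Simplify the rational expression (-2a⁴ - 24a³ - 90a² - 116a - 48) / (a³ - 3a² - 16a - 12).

Euclidean algorithm in ℚ[a]:
  -2a⁴ - 24a³ - 90a² - 116a - 48 = (-2a - 30)(a³ - 3a² - 16a - 12) + (-212a² - 620a - 408)
  a³ - 3a² - 16a - 12 = (-(1/212)a + 157/5618)(-212a² - 620a - 408) + (-(1680/2809)a - 1680/2809)
  -212a² - 620a - 408 = ((148877/420)a + 47753/70)(-(1680/2809)a - 1680/2809) + (0)
Last nonzero remainder: -(1680/2809)a - 1680/2809. Dividing through by -1680/2809 gives the monic gcd a + 1.
Cancel a + 1 from numerator and denominator to get the reduced form.

(-2a³ - 22a² - 68a - 48)/(a² - 4a - 12)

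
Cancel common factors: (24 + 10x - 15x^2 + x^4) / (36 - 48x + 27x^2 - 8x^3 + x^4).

By polynomial division,
  x^4 - 15x^2 + 10x + 24 = (x^4 - 8x^3 + 27x^2 - 48x + 36) + (8x^3 - 42x^2 + 58x - 12)
  x^4 - 8x^3 + 27x^2 - 48x + 36 = ((1/8)x - 11/32)(8x^3 - 42x^2 + 58x - 12) + ((85/16)x^2 - (425/16)x + 255/8)
  8x^3 - 42x^2 + 58x - 12 = ((128/85)x - 32/85)((85/16)x^2 - (425/16)x + 255/8) + (0)
Last nonzero remainder: (85/16)x^2 - (425/16)x + 255/8. Dividing through by 85/16 gives the monic gcd x^2 - 5x + 6.
Cancel x^2 - 5x + 6 from numerator and denominator to get the reduced form.

(4 + 5x + x^2)/(6 - 3x + x^2)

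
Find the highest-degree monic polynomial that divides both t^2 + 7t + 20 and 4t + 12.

1

Apply the Euclidean algorithm:
  t^2 + 7t + 20 = ((1/4)t + 1)(4t + 12) + (8)
  4t + 12 = ((1/2)t + 3/2)(8) + (0)
The last nonzero remainder is the constant 8, so the polynomials are coprime and gcd = 1.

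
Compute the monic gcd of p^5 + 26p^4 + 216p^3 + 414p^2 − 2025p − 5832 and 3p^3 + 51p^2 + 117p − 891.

p^2 + 6p − 27

By polynomial division,
  p^5 + 26p^4 + 216p^3 + 414p^2 − 2025p − 5832 = ((1/3)p^2 + 3p + 8)(3p^3 + 51p^2 + 117p − 891) + (−48p^2 − 288p + 1296)
  3p^3 + 51p^2 + 117p − 891 = (−(1/16)p − 11/16)(−48p^2 − 288p + 1296) + (0)
Last nonzero remainder: −48p^2 − 288p + 1296. Dividing through by −48 gives the monic gcd p^2 + 6p − 27.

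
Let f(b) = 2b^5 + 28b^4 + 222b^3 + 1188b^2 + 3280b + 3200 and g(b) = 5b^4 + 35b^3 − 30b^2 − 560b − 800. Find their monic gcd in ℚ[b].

Apply the Euclidean algorithm:
  2b^5 + 28b^4 + 222b^3 + 1188b^2 + 3280b + 3200 = ((2/5)b + 14/5)(5b^4 + 35b^3 − 30b^2 − 560b − 800) + (136b^3 + 1496b^2 + 5168b + 5440)
  5b^4 + 35b^3 − 30b^2 − 560b − 800 = ((5/136)b − 5/34)(136b^3 + 1496b^2 + 5168b + 5440) + (0)
Last nonzero remainder: 136b^3 + 1496b^2 + 5168b + 5440. Dividing through by 136 gives the monic gcd b^3 + 11b^2 + 38b + 40.

b^3 + 11b^2 + 38b + 40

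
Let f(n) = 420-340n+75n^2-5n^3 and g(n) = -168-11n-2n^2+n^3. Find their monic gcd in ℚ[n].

By polynomial division,
  -5n^3+75n^2-340n+420 = (-5)(n^3-2n^2-11n-168) + (65n^2-395n-420)
  n^3-2n^2-11n-168 = ((1/65)n+53/845)(65n^2-395n-420) + ((3420/169)n-23940/169)
  65n^2-395n-420 = ((2197/684)n+169/57)((3420/169)n-23940/169) + (0)
Last nonzero remainder: (3420/169)n-23940/169. Dividing through by 3420/169 gives the monic gcd n-7.

-7+n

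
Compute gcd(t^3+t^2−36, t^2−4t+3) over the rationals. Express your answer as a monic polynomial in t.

By polynomial division,
  t^3+t^2−36 = (t+5)(t^2−4t+3) + (17t−51)
  t^2−4t+3 = ((1/17)t−1/17)(17t−51) + (0)
Last nonzero remainder: 17t−51. Dividing through by 17 gives the monic gcd t−3.

t−3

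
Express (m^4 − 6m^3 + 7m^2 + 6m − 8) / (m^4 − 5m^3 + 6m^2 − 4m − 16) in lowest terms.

(m^2 − 3m + 2)/(m^2 − 2m + 4)

Euclidean algorithm in ℚ[m]:
  m^4 − 6m^3 + 7m^2 + 6m − 8 = (m^4 − 5m^3 + 6m^2 − 4m − 16) + (−m^3 + m^2 + 10m + 8)
  m^4 − 5m^3 + 6m^2 − 4m − 16 = (−m + 4)(−m^3 + m^2 + 10m + 8) + (12m^2 − 36m − 48)
  −m^3 + m^2 + 10m + 8 = (−(1/12)m − 1/6)(12m^2 − 36m − 48) + (0)
Last nonzero remainder: 12m^2 − 36m − 48. Dividing through by 12 gives the monic gcd m^2 − 3m − 4.
Cancel m^2 − 3m − 4 from numerator and denominator to get the reduced form.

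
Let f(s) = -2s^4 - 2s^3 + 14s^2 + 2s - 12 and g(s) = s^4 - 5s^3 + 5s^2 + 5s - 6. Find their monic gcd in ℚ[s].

s^3 - 2s^2 - s + 2

By polynomial division,
  -2s^4 - 2s^3 + 14s^2 + 2s - 12 = (-2)(s^4 - 5s^3 + 5s^2 + 5s - 6) + (-12s^3 + 24s^2 + 12s - 24)
  s^4 - 5s^3 + 5s^2 + 5s - 6 = (-(1/12)s + 1/4)(-12s^3 + 24s^2 + 12s - 24) + (0)
Last nonzero remainder: -12s^3 + 24s^2 + 12s - 24. Dividing through by -12 gives the monic gcd s^3 - 2s^2 - s + 2.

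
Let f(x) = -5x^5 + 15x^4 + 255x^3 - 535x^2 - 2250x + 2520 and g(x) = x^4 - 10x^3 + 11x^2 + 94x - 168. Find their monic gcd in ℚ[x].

Euclidean algorithm in ℚ[x]:
  -5x^5 + 15x^4 + 255x^3 - 535x^2 - 2250x + 2520 = (-5x - 35)(x^4 - 10x^3 + 11x^2 + 94x - 168) + (-40x^3 + 320x^2 + 200x - 3360)
  x^4 - 10x^3 + 11x^2 + 94x - 168 = (-(1/40)x + 1/20)(-40x^3 + 320x^2 + 200x - 3360) + (0)
Last nonzero remainder: -40x^3 + 320x^2 + 200x - 3360. Dividing through by -40 gives the monic gcd x^3 - 8x^2 - 5x + 84.

x^3 - 8x^2 - 5x + 84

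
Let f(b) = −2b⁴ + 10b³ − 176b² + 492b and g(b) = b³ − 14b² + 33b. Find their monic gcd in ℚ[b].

By polynomial division,
  −2b⁴ + 10b³ − 176b² + 492b = (−2b − 18)(b³ − 14b² + 33b) + (−362b² + 1086b)
  b³ − 14b² + 33b = (−(1/362)b + 11/362)(−362b² + 1086b) + (0)
Last nonzero remainder: −362b² + 1086b. Dividing through by −362 gives the monic gcd b² − 3b.

b² − 3b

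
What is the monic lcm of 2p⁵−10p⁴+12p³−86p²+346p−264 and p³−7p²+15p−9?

p⁶−8p⁵+21p⁴−61p³+302p²−651p+396

Repeated division with remainder:
  2p⁵−10p⁴+12p³−86p²+346p−264 = (2p²+4p+10)(p³−7p²+15p−9) + (−58p²+232p−174)
  p³−7p²+15p−9 = (−(1/58)p+3/58)(−58p²+232p−174) + (0)
Last nonzero remainder: −58p²+232p−174. Dividing through by −58 gives the monic gcd p²−4p+3.
Then lcm(f, g) = f·g / gcd(f, g); expanding and making the result monic gives the answer.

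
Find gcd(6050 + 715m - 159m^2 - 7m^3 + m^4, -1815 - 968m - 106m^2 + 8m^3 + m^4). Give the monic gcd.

By polynomial division,
  m^4 - 7m^3 - 159m^2 + 715m + 6050 = (m^4 + 8m^3 - 106m^2 - 968m - 1815) + (-15m^3 - 53m^2 + 1683m + 7865)
  m^4 + 8m^3 - 106m^2 - 968m - 1815 = (-(1/15)m - 67/225)(-15m^3 - 53m^2 + 1683m + 7865) + (-(2156/225)m^2 + (4312/75)m + 23716/45)
  -15m^3 - 53m^2 + 1683m + 7865 = ((3375/2156)m + 2925/196)(-(2156/225)m^2 + (4312/75)m + 23716/45) + (0)
Last nonzero remainder: -(2156/225)m^2 + (4312/75)m + 23716/45. Dividing through by -2156/225 gives the monic gcd m^2 - 6m - 55.

-55 - 6m + m^2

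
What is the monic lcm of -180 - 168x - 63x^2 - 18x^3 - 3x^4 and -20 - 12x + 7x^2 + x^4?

Apply the Euclidean algorithm:
  -3x^4 - 18x^3 - 63x^2 - 168x - 180 = (-3)(x^4 + 7x^2 - 12x - 20) + (-18x^3 - 42x^2 - 204x - 240)
  x^4 + 7x^2 - 12x - 20 = (-(1/18)x + 7/54)(-18x^3 - 42x^2 - 204x - 240) + ((10/9)x^2 + (10/9)x + 100/9)
  -18x^3 - 42x^2 - 204x - 240 = (-(81/5)x - 108/5)((10/9)x^2 + (10/9)x + 100/9) + (0)
Last nonzero remainder: (10/9)x^2 + (10/9)x + 100/9. Dividing through by 10/9 gives the monic gcd x^2 + x + 10.
Then lcm(f, g) = f·g / gcd(f, g); expanding and making the result monic gives the answer.

-120 - 172x - 38x^2 + 23x^3 + 13x^4 + 5x^5 + x^6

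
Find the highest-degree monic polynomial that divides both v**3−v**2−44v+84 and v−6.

v−6

Euclidean algorithm in ℚ[v]:
  v**3−v**2−44v+84 = (v**2+5v−14)(v−6) + (0)
The last nonzero remainder v−6 is already monic.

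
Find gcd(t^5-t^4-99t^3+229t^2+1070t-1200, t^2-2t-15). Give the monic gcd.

By polynomial division,
  t^5-t^4-99t^3+229t^2+1070t-1200 = (t^3+t^2-82t+80)(t^2-2t-15) + (0)
The last nonzero remainder t^2-2t-15 is already monic.

t^2-2t-15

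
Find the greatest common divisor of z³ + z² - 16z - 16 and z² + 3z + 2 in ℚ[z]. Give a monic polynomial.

z + 1

Apply the Euclidean algorithm:
  z³ + z² - 16z - 16 = (z - 2)(z² + 3z + 2) + (-12z - 12)
  z² + 3z + 2 = (-(1/12)z - 1/6)(-12z - 12) + (0)
Last nonzero remainder: -12z - 12. Dividing through by -12 gives the monic gcd z + 1.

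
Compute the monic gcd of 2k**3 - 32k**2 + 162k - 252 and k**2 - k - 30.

k - 6

By polynomial division,
  2k**3 - 32k**2 + 162k - 252 = (2k - 30)(k**2 - k - 30) + (192k - 1152)
  k**2 - k - 30 = ((1/192)k + 5/192)(192k - 1152) + (0)
Last nonzero remainder: 192k - 1152. Dividing through by 192 gives the monic gcd k - 6.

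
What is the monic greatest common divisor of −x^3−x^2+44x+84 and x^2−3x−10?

x+2

By polynomial division,
  −x^3−x^2+44x+84 = (−x−4)(x^2−3x−10) + (22x+44)
  x^2−3x−10 = ((1/22)x−5/22)(22x+44) + (0)
Last nonzero remainder: 22x+44. Dividing through by 22 gives the monic gcd x+2.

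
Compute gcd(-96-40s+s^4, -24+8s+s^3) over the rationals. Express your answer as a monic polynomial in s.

Repeated division with remainder:
  s^4-40s-96 = (s)(s^3+8s-24) + (-8s^2-16s-96)
  s^3+8s-24 = (-(1/8)s+1/4)(-8s^2-16s-96) + (0)
Last nonzero remainder: -8s^2-16s-96. Dividing through by -8 gives the monic gcd s^2+2s+12.

12+2s+s^2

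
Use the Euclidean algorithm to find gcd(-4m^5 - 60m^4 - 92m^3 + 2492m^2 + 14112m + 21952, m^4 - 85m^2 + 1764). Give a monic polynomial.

m^2 - 49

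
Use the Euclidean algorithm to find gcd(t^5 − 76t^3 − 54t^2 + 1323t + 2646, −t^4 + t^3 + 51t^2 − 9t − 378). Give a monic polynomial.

Apply the Euclidean algorithm:
  t^5 − 76t^3 − 54t^2 + 1323t + 2646 = (−t − 1)(−t^4 + t^3 + 51t^2 − 9t − 378) + (−24t^3 − 12t^2 + 936t + 2268)
  −t^4 + t^3 + 51t^2 − 9t − 378 = ((1/24)t − 1/16)(−24t^3 − 12t^2 + 936t + 2268) + ((45/4)t^2 − 45t − 945/4)
  −24t^3 − 12t^2 + 936t + 2268 = (−(32/15)t − 48/5)((45/4)t^2 − 45t − 945/4) + (0)
Last nonzero remainder: (45/4)t^2 − 45t − 945/4. Dividing through by 45/4 gives the monic gcd t^2 − 4t − 21.

t^2 − 4t − 21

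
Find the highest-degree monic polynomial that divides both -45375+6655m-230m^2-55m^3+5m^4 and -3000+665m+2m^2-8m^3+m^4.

75-11m+m^2

By polynomial division,
  5m^4-55m^3-230m^2+6655m-45375 = (5)(m^4-8m^3+2m^2+665m-3000) + (-15m^3-240m^2+3330m-30375)
  m^4-8m^3+2m^2+665m-3000 = (-(1/15)m+8/5)(-15m^3-240m^2+3330m-30375) + (608m^2-6688m+45600)
  -15m^3-240m^2+3330m-30375 = (-(15/608)m-405/608)(608m^2-6688m+45600) + (0)
Last nonzero remainder: 608m^2-6688m+45600. Dividing through by 608 gives the monic gcd m^2-11m+75.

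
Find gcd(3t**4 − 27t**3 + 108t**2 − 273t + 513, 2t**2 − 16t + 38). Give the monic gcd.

t**2 − 8t + 19

Repeated division with remainder:
  3t**4 − 27t**3 + 108t**2 − 273t + 513 = ((3/2)t**2 − (3/2)t + 27/2)(2t**2 − 16t + 38) + (0)
Last nonzero remainder: 2t**2 − 16t + 38. Dividing through by 2 gives the monic gcd t**2 − 8t + 19.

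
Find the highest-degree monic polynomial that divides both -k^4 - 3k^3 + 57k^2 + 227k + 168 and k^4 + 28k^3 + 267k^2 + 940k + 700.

By polynomial division,
  -k^4 - 3k^3 + 57k^2 + 227k + 168 = (-1)(k^4 + 28k^3 + 267k^2 + 940k + 700) + (25k^3 + 324k^2 + 1167k + 868)
  k^4 + 28k^3 + 267k^2 + 940k + 700 = ((1/25)k + 376/625)(25k^3 + 324k^2 + 1167k + 868) + ((15876/625)k^2 + (127008/625)k + 111132/625)
  25k^3 + 324k^2 + 1167k + 868 = ((15625/15876)k + 19375/3969)((15876/625)k^2 + (127008/625)k + 111132/625) + (0)
Last nonzero remainder: (15876/625)k^2 + (127008/625)k + 111132/625. Dividing through by 15876/625 gives the monic gcd k^2 + 8k + 7.

k^2 + 8k + 7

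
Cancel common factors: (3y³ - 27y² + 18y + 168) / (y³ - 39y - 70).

Apply the Euclidean algorithm:
  3y³ - 27y² + 18y + 168 = (3)(y³ - 39y - 70) + (-27y² + 135y + 378)
  y³ - 39y - 70 = (-(1/27)y - 5/27)(-27y² + 135y + 378) + (0)
Last nonzero remainder: -27y² + 135y + 378. Dividing through by -27 gives the monic gcd y² - 5y - 14.
Cancel y² - 5y - 14 from numerator and denominator to get the reduced form.

(3y - 12)/(y + 5)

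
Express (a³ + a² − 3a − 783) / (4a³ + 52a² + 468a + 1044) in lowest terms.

(a − 9)/(4a + 12)

Repeated division with remainder:
  a³ + a² − 3a − 783 = (1/4)(4a³ + 52a² + 468a + 1044) + (−12a² − 120a − 1044)
  4a³ + 52a² + 468a + 1044 = (−(1/3)a − 1)(−12a² − 120a − 1044) + (0)
Last nonzero remainder: −12a² − 120a − 1044. Dividing through by −12 gives the monic gcd a² + 10a + 87.
Cancel a² + 10a + 87 from numerator and denominator to get the reduced form.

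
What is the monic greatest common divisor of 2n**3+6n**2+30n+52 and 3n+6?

n+2

By polynomial division,
  2n**3+6n**2+30n+52 = ((2/3)n**2+(2/3)n+26/3)(3n+6) + (0)
Last nonzero remainder: 3n+6. Dividing through by 3 gives the monic gcd n+2.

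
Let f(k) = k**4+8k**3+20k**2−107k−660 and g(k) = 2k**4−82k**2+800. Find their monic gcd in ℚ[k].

Apply the Euclidean algorithm:
  k**4+8k**3+20k**2−107k−660 = (1/2)(2k**4−82k**2+800) + (8k**3+61k**2−107k−1060)
  2k**4−82k**2+800 = ((1/4)k−61/32)(8k**3+61k**2−107k−1060) + ((1953/32)k**2+(1953/32)k−9765/8)
  8k**3+61k**2−107k−1060 = ((256/1953)k+1696/1953)((1953/32)k**2+(1953/32)k−9765/8) + (0)
Last nonzero remainder: (1953/32)k**2+(1953/32)k−9765/8. Dividing through by 1953/32 gives the monic gcd k**2+k−20.

k**2+k−20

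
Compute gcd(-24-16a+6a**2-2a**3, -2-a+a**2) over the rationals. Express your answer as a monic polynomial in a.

1+a

Euclidean algorithm in ℚ[a]:
  -2a**3+6a**2-16a-24 = (-2a+4)(a**2-a-2) + (-16a-16)
  a**2-a-2 = (-(1/16)a+1/8)(-16a-16) + (0)
Last nonzero remainder: -16a-16. Dividing through by -16 gives the monic gcd a+1.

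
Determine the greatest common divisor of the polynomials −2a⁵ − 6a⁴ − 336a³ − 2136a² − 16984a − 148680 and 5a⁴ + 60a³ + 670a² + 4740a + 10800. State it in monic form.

Euclidean algorithm in ℚ[a]:
  −2a⁵ − 6a⁴ − 336a³ − 2136a² − 16984a − 148680 = (−(2/5)a + 18/5)(5a⁴ + 60a³ + 670a² + 4740a + 10800) + (−284a³ − 2652a² − 29728a − 187560)
  5a⁴ + 60a³ + 670a² + 4740a + 10800 = (−(5/284)a − 945/20164)(−284a³ − 2652a² − 29728a − 187560) + ((112575/5041)a² + (225150/5041)a + 10131750/5041)
  −284a³ − 2652a² − 29728a − 187560 = (−(1431644/112575)a − 10505444/112575)((112575/5041)a² + (225150/5041)a + 10131750/5041) + (0)
Last nonzero remainder: (112575/5041)a² + (225150/5041)a + 10131750/5041. Dividing through by 112575/5041 gives the monic gcd a² + 2a + 90.

a² + 2a + 90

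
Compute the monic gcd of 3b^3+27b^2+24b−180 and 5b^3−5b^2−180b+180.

Apply the Euclidean algorithm:
  3b^3+27b^2+24b−180 = (3/5)(5b^3−5b^2−180b+180) + (30b^2+132b−288)
  5b^3−5b^2−180b+180 = ((1/6)b−9/10)(30b^2+132b−288) + (−(66/5)b−396/5)
  30b^2+132b−288 = (−(25/11)b+40/11)(−(66/5)b−396/5) + (0)
Last nonzero remainder: −(66/5)b−396/5. Dividing through by −66/5 gives the monic gcd b+6.

b+6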